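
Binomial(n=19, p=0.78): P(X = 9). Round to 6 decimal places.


P = C(n,k) * p^k * (1-p)^(n-k)
C(19,9) = 92378
p^k = 0.78^9 ≈ 0.1068689
(1-p)^(n-k) = 0.22^10 ≈ 0.0000002655992
P = 92378 * 0.1068689 * 0.0000002655992 ≈ 0.002622

0.002622


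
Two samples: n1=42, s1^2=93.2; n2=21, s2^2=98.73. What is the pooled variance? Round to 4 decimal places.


sp^2 = ((n1-1)*s1^2 + (n2-1)*s2^2)/(n1+n2-2)
(n1-1)*s1^2 = 41 * 93.2 = 3821.2
(n2-1)*s2^2 = 20 * 98.73 = 1974.6
numerator = 3821.2 + 1974.6 = 5795.8
n1+n2-2 = 61
sp^2 = 5795.8 / 61 = 28979/305 ≈ 95.013115

95.0131


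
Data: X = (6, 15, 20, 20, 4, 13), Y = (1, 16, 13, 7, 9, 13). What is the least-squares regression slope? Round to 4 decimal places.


b = sum((xi-xbar)(yi-ybar)) / sum((xi-xbar)^2)
n = 6, xbar = 78/6 = 13, ybar = 59/6 ≈ 9.833333
Sxy = sum((xi-xbar)(yi-ybar)) = 84
Sxx = sum((xi-xbar)^2) = 232
b = Sxy / Sxx = 21/58 ≈ 0.362069

0.3621


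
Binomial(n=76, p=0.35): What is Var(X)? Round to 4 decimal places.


Var = n*p*(1-p) = 76 * 0.35 * 0.65 = 17.29

17.2900


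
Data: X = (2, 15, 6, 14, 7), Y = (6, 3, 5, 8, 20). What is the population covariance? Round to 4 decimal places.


Cov = (1/n)*sum((xi-xbar)(yi-ybar))
n = 5, xbar = 44/5 = 8.8, ybar = 42/5 = 8.4
sum((xi-xbar)(yi-ybar)) = -30.6
Cov = -30.6 / 5 = -6.12

-6.1200


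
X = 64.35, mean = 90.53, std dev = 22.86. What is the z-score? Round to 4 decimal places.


z = (X - mu) / sigma
X - mu = 64.35 - 90.53 = -26.18
z = -26.18 / 22.86 = -1309/1143 ≈ -1.145232

-1.1452


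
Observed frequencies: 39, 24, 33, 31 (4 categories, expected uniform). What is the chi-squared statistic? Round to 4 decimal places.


chi2 = sum((O-E)^2/E), E = total/4
total = 127, E = 127/4 = 31.75
(39 - 31.75)^2 / 31.75 = 52.5625 / 31.75 = 841/508 ≈ 1.655512
(24 - 31.75)^2 / 31.75 = 60.0625 / 31.75 = 961/508 ≈ 1.891732
(33 - 31.75)^2 / 31.75 = 1.5625 / 31.75 = 25/508 ≈ 0.049213
(31 - 31.75)^2 / 31.75 = 0.5625 / 31.75 = 9/508 ≈ 0.017717
chi2 = 459/127 ≈ 3.614173

3.6142


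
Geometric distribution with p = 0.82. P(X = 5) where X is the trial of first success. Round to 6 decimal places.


P = (1-p)^(k-1) * p
(1-p)^(k-1) = 0.18^4 = 0.00104976
P = 0.00104976 * 0.82 = 0.0008608032

0.000861


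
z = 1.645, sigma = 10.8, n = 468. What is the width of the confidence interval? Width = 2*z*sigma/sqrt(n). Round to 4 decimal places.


width = 2*z*sigma/sqrt(n)
2*z*sigma = 2 * 1.645 * 10.8 = 35.532
sqrt(468) ≈ 21.633308
width = 35.532 / 21.633308 ≈ 1.642467

1.6425


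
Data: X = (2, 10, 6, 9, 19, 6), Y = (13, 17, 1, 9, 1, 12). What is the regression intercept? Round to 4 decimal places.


a = ybar - b*xbar, where b = sum((xi-xbar)(yi-ybar)) / sum((xi-xbar)^2)
n = 6, xbar = 52/6 = 26/3 ≈ 8.666667, ybar = 53/6 ≈ 8.833333
Sxy = sum((xi-xbar)(yi-ybar)) = -256/3 ≈ -85.333333
Sxx = sum((xi-xbar)^2) = 502/3 ≈ 167.333333
b = Sxy / Sxx = -128/251 ≈ -0.509960
a = 8.833333 - (-0.509960) * 8.666667 = 6653/502 ≈ 13.252988

13.2530


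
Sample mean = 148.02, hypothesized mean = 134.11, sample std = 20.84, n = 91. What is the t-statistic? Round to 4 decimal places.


t = (xbar - mu0) / (s/sqrt(n))
xbar - mu0 = 148.02 - 134.11 = 13.91
sqrt(91) ≈ 9.53939201
s/sqrt(n) = 20.84 / 9.53939201 ≈ 2.18462560
t = 13.91 / 2.18462560 ≈ 6.367224

6.3672


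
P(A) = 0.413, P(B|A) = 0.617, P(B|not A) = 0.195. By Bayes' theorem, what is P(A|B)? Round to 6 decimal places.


P(A|B) = P(B|A)*P(A) / P(B), P(B) = P(B|A)*P(A) + P(B|not A)*P(not A)
P(B|A)*P(A) = 0.617 * 0.413 = 0.254821
P(B|not A)*P(not A) = 0.195 * 0.587 = 0.114465
P(B) = 0.254821 + 0.114465 = 0.369286
P(A|B) = 0.254821 / 0.369286 ≈ 0.69003699

0.690037


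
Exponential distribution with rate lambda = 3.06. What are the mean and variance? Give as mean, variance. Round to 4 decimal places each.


mean = 1/lam, var = 1/lam^2
mean = 1 / 3.06 = 50/153 ≈ 0.326797
lam^2 = 3.06^2 = 9.3636
var = 1 / 9.3636 ≈ 0.106797

0.3268, 0.1068


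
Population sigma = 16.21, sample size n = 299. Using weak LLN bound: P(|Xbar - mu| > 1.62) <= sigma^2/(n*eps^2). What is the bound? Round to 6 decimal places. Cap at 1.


bound = min(1, sigma^2/(n*eps^2))
sigma^2 = 16.21^2 = 262.7641
n*eps^2 = 299 * 1.62^2 = 299 * 2.6244 = 784.6956
sigma^2/(n*eps^2) = 262.7641 / 784.6956 ≈ 0.33486119

0.334861


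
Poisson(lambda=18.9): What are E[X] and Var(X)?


E[X] = Var(X) = lambda = 18.9

18.9, 18.9


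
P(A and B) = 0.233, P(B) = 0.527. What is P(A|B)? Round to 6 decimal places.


P(A|B) = P(A and B) / P(B) = 0.233 / 0.527 = 233/527 ≈ 0.44212524

0.442125


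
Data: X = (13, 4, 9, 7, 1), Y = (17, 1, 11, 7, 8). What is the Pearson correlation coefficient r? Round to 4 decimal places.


r = sum((xi-xbar)(yi-ybar)) / sqrt(sum((xi-xbar)^2) * sum((yi-ybar)^2))
n = 5, xbar = 34/5 = 6.8, ybar = 44/5 = 8.8
Sxy = sum((xi-xbar)(yi-ybar)) = 81.8
Sxx = sum((xi-xbar)^2) = 84.8
Syy = sum((yi-ybar)^2) = 136.8
sqrt(Sxx*Syy) ≈ 107.706267
r = Sxy / sqrt(Sxx*Syy) = 81.8 / 107.706267 ≈ 0.759473

0.7595


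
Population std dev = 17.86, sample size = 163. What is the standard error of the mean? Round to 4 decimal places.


SE = sigma / sqrt(n)
sqrt(163) ≈ 12.767145
SE = 17.86 / 12.767145 ≈ 1.398903

1.3989


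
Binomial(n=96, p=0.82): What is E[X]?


E[X] = n*p = 96 * 0.82 = 78.72

78.72


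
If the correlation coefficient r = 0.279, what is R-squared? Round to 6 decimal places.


R^2 = r^2 = (0.279)^2 = 0.077841

0.077841


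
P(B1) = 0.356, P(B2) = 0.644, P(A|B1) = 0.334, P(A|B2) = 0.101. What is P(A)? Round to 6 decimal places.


P(A) = P(A|B1)*P(B1) + P(A|B2)*P(B2)
P(A|B1)*P(B1) = 0.334 * 0.356 = 0.118904
P(A|B2)*P(B2) = 0.101 * 0.644 = 0.065044
P(A) = 0.118904 + 0.065044 = 0.183948

0.183948


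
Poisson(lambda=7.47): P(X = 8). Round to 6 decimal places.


P = e^(-lam) * lam^k / k!
e^(-7.47) ≈ 0.0005699283
lam^k = 7.47^8 ≈ 9695379.532736
k! = 8! = 40320
P = 0.0005699283 * 9695379.532736 / 40320 ≈ 0.137045

0.137045


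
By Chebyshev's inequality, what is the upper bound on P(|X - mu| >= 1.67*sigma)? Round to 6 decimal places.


P <= 1/k^2
k^2 = 1.67^2 = 2.7889
1/k^2 = 1 / 2.7889 ≈ 0.35856431

0.358564


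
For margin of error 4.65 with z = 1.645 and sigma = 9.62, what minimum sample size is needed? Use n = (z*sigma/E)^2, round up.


z*sigma/E = 1.645 * 9.62 / 4.65 ≈ 3.403204
(z*sigma/E)^2 ≈ 11.581800
round up: n = 12

12


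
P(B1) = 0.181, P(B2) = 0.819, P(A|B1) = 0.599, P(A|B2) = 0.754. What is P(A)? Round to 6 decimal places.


P(A) = P(A|B1)*P(B1) + P(A|B2)*P(B2)
P(A|B1)*P(B1) = 0.599 * 0.181 = 0.108419
P(A|B2)*P(B2) = 0.754 * 0.819 = 0.617526
P(A) = 0.108419 + 0.617526 = 0.725945

0.725945


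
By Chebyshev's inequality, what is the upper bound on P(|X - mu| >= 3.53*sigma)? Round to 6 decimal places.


P <= 1/k^2
k^2 = 3.53^2 = 12.4609
1/k^2 = 1 / 12.4609 ≈ 0.08025103

0.080251


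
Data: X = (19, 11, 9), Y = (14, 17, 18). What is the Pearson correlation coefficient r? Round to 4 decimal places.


r = sum((xi-xbar)(yi-ybar)) / sqrt(sum((xi-xbar)^2) * sum((yi-ybar)^2))
n = 3, xbar = 39/3 = 13, ybar = 49/3 ≈ 16.333333
Sxy = sum((xi-xbar)(yi-ybar)) = -22
Sxx = sum((xi-xbar)^2) = 56
Syy = sum((yi-ybar)^2) = 26/3 ≈ 8.666667
sqrt(Sxx*Syy) ≈ 22.030282
r = Sxy / sqrt(Sxx*Syy) = -22 / 22.030282 ≈ -0.998625

-0.9986


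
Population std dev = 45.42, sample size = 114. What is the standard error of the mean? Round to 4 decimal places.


SE = sigma / sqrt(n)
sqrt(114) ≈ 10.677078
SE = 45.42 / 10.677078 ≈ 4.253973

4.2540


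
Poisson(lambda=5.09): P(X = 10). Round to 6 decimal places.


P = e^(-lam) * lam^k / k!
e^(-5.09) ≈ 0.006158020
lam^k = 5.09^10 ≈ 11672874.690895
k! = 10! = 3628800
P = 0.006158020 * 11672874.690895 / 3628800 ≈ 0.019809

0.019809


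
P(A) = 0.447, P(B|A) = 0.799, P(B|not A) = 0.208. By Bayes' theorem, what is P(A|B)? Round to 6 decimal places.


P(A|B) = P(B|A)*P(A) / P(B), P(B) = P(B|A)*P(A) + P(B|not A)*P(not A)
P(B|A)*P(A) = 0.799 * 0.447 = 0.357153
P(B|not A)*P(not A) = 0.208 * 0.553 = 0.115024
P(B) = 0.357153 + 0.115024 = 0.472177
P(A|B) = 0.357153 / 0.472177 ≈ 0.75639644

0.756396


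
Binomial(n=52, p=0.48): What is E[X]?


E[X] = n*p = 52 * 0.48 = 24.96

24.96


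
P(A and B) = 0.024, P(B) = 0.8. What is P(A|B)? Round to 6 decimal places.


P(A|B) = P(A and B) / P(B) = 0.024 / 0.8 = 0.03

0.030000


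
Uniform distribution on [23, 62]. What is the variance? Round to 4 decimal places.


Var = (b-a)^2 / 12
(b-a)^2 = (62 - 23)^2 = 1521
Var = 1521/12 = 126.75

126.7500


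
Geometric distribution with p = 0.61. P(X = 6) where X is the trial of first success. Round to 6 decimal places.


P = (1-p)^(k-1) * p
(1-p)^(k-1) = 0.39^5 ≈ 0.009022420
P = 0.009022420 * 0.61 ≈ 0.005503676

0.005504


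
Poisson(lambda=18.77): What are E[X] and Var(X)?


E[X] = Var(X) = lambda = 18.77

18.77, 18.77


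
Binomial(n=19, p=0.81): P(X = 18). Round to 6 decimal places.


P = C(n,k) * p^k * (1-p)^(n-k)
C(19,18) = 19
p^k = 0.81^18 ≈ 0.02252840
(1-p)^(n-k) = 0.19^1 = 0.19
P = 19 * 0.02252840 * 0.19 ≈ 0.081328

0.081328


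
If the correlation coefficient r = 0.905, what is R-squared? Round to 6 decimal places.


R^2 = r^2 = (0.905)^2 = 0.819025

0.819025


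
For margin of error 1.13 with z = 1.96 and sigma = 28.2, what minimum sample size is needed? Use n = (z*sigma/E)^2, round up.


z*sigma/E = 1.96 * 28.2 / 1.13 = 27636/565 ≈ 48.913274
(z*sigma/E)^2 ≈ 2392.508406
round up: n = 2393

2393


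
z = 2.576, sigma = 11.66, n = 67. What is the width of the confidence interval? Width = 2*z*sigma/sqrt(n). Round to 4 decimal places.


width = 2*z*sigma/sqrt(n)
2*z*sigma = 2 * 2.576 * 11.66 = 60.07232
sqrt(67) ≈ 8.185353
width = 60.07232 / 8.185353 ≈ 7.339002

7.3390


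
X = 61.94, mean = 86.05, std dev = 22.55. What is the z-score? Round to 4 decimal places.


z = (X - mu) / sigma
X - mu = 61.94 - 86.05 = -24.11
z = -24.11 / 22.55 = -2411/2255 ≈ -1.069180

-1.0692


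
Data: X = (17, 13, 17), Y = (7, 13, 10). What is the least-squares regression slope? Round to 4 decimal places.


b = sum((xi-xbar)(yi-ybar)) / sum((xi-xbar)^2)
n = 3, xbar = 47/3 ≈ 15.666667, ybar = 30/3 = 10
Sxy = sum((xi-xbar)(yi-ybar)) = -12
Sxx = sum((xi-xbar)^2) = 32/3 ≈ 10.666667
b = Sxy / Sxx = -1.125

-1.1250


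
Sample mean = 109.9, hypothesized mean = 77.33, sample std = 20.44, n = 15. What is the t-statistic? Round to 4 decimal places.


t = (xbar - mu0) / (s/sqrt(n))
xbar - mu0 = 109.9 - 77.33 = 32.57
sqrt(15) ≈ 3.87298335
s/sqrt(n) = 20.44 / 3.87298335 ≈ 5.27758531
t = 32.57 / 5.27758531 ≈ 6.171383

6.1714


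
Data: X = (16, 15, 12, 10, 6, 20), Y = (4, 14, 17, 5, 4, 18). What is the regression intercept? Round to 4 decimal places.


a = ybar - b*xbar, where b = sum((xi-xbar)(yi-ybar)) / sum((xi-xbar)^2)
n = 6, xbar = 79/6 ≈ 13.166667, ybar = 62/6 = 31/3 ≈ 10.333333
Sxy = sum((xi-xbar)(yi-ybar)) = 287/3 ≈ 95.666667
Sxx = sum((xi-xbar)^2) = 725/6 ≈ 120.833333
b = Sxy / Sxx = 574/725 ≈ 0.791724
a = 10.333333 - 0.791724 * 13.166667 = -66/725 ≈ -0.091034

-0.0910


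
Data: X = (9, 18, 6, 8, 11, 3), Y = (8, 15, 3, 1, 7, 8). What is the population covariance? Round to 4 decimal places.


Cov = (1/n)*sum((xi-xbar)(yi-ybar))
n = 6, xbar = 55/6 ≈ 9.166667, ybar = 42/6 = 7
sum((xi-xbar)(yi-ybar)) = 84
Cov = 84 / 6 = 14

14.0000


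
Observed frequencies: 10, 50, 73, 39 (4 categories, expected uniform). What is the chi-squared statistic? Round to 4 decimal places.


chi2 = sum((O-E)^2/E), E = total/4
total = 172, E = 172/4 = 43
(10 - 43)^2 / 43 = 1089 / 43 = 1089/43 ≈ 25.325581
(50 - 43)^2 / 43 = 49 / 43 = 49/43 ≈ 1.139535
(73 - 43)^2 / 43 = 900 / 43 = 900/43 ≈ 20.930233
(39 - 43)^2 / 43 = 16 / 43 = 16/43 ≈ 0.372093
chi2 = 2054/43 ≈ 47.767442

47.7674


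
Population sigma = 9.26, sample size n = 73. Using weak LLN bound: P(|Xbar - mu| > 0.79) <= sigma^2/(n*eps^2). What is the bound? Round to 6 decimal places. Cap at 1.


bound = min(1, sigma^2/(n*eps^2))
sigma^2 = 9.26^2 = 85.7476
n*eps^2 = 73 * 0.79^2 = 73 * 0.6241 = 45.5593
sigma^2/(n*eps^2) = 85.7476 / 45.5593 ≈ 1.88210969
this exceeds 1, so the bound is capped at 1

1.000000


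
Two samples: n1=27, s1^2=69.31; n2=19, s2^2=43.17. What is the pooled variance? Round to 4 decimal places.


sp^2 = ((n1-1)*s1^2 + (n2-1)*s2^2)/(n1+n2-2)
(n1-1)*s1^2 = 26 * 69.31 = 1802.06
(n2-1)*s2^2 = 18 * 43.17 = 777.06
numerator = 1802.06 + 777.06 = 2579.12
n1+n2-2 = 44
sp^2 = 2579.12 / 44 = 32239/550 ≈ 58.616364

58.6164


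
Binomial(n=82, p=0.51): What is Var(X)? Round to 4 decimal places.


Var = n*p*(1-p) = 82 * 0.51 * 0.49 = 20.4918

20.4918


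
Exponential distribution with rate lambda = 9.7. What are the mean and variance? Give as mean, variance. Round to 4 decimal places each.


mean = 1/lam, var = 1/lam^2
mean = 1 / 9.7 = 10/97 ≈ 0.103093
lam^2 = 9.7^2 = 94.09
var = 1 / 94.09 = 100/9409 ≈ 0.010628

0.1031, 0.0106


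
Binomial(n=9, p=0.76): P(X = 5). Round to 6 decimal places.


P = C(n,k) * p^k * (1-p)^(n-k)
C(9,5) = 126
p^k = 0.76^5 ≈ 0.2535525
(1-p)^(n-k) = 0.24^4 = 0.00331776
P = 126 * 0.2535525 * 0.00331776 ≈ 0.105995

0.105995


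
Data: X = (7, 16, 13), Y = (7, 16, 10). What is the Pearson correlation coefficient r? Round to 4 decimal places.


r = sum((xi-xbar)(yi-ybar)) / sqrt(sum((xi-xbar)^2) * sum((yi-ybar)^2))
n = 3, xbar = 36/3 = 12, ybar = 33/3 = 11
Sxy = sum((xi-xbar)(yi-ybar)) = 39
Sxx = sum((xi-xbar)^2) = 42
Syy = sum((yi-ybar)^2) = 42
sqrt(Sxx*Syy) = 42
r = Sxy / sqrt(Sxx*Syy) = 39 / 42 = 13/14 ≈ 0.928571

0.9286


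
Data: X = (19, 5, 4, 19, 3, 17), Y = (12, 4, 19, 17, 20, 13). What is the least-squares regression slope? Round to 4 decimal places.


b = sum((xi-xbar)(yi-ybar)) / sum((xi-xbar)^2)
n = 6, xbar = 67/6 ≈ 11.166667, ybar = 85/6 ≈ 14.166667
Sxy = sum((xi-xbar)(yi-ybar)) = -127/6 ≈ -21.166667
Sxx = sum((xi-xbar)^2) = 1877/6 ≈ 312.833333
b = Sxy / Sxx = -127/1877 ≈ -0.067661

-0.0677


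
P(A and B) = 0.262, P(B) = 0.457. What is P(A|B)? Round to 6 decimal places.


P(A|B) = P(A and B) / P(B) = 0.262 / 0.457 = 262/457 ≈ 0.57330416

0.573304


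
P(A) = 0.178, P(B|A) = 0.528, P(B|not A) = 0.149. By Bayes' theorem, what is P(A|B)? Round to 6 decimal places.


P(A|B) = P(B|A)*P(A) / P(B), P(B) = P(B|A)*P(A) + P(B|not A)*P(not A)
P(B|A)*P(A) = 0.528 * 0.178 = 0.093984
P(B|not A)*P(not A) = 0.149 * 0.822 = 0.122478
P(B) = 0.093984 + 0.122478 = 0.216462
P(A|B) = 0.093984 / 0.216462 ≈ 0.43418244

0.434182


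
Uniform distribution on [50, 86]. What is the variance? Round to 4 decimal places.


Var = (b-a)^2 / 12
(b-a)^2 = (86 - 50)^2 = 1296
Var = 1296/12 = 108

108.0000


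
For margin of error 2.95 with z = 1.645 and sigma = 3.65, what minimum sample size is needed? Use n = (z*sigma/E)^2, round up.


z*sigma/E = 1.645 * 3.65 / 2.95 ≈ 2.035339
(z*sigma/E)^2 ≈ 4.142605
round up: n = 5

5


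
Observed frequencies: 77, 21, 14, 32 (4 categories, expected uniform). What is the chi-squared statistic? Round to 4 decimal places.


chi2 = sum((O-E)^2/E), E = total/4
total = 144, E = 144/4 = 36
(77 - 36)^2 / 36 = 1681 / 36 = 1681/36 ≈ 46.694444
(21 - 36)^2 / 36 = 225 / 36 = 6.25
(14 - 36)^2 / 36 = 484 / 36 = 121/9 ≈ 13.444444
(32 - 36)^2 / 36 = 16 / 36 = 4/9 ≈ 0.444444
chi2 = 401/6 ≈ 66.833333

66.8333


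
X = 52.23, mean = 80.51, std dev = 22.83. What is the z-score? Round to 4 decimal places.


z = (X - mu) / sigma
X - mu = 52.23 - 80.51 = -28.28
z = -28.28 / 22.83 = -2828/2283 ≈ -1.238721

-1.2387


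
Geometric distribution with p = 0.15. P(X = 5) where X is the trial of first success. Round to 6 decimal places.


P = (1-p)^(k-1) * p
(1-p)^(k-1) = 0.85^4 ≈ 0.5220063
P = 0.5220063 * 0.15 ≈ 0.07830094

0.078301


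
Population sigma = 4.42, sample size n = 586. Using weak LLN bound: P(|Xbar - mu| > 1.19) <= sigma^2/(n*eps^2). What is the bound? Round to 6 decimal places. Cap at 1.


bound = min(1, sigma^2/(n*eps^2))
sigma^2 = 4.42^2 = 19.5364
n*eps^2 = 586 * 1.19^2 = 586 * 1.4161 = 829.8346
sigma^2/(n*eps^2) = 19.5364 / 829.8346 ≈ 0.02354252

0.023543


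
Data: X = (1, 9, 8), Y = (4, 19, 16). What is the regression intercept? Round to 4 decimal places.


a = ybar - b*xbar, where b = sum((xi-xbar)(yi-ybar)) / sum((xi-xbar)^2)
n = 3, xbar = 18/3 = 6, ybar = 39/3 = 13
Sxy = sum((xi-xbar)(yi-ybar)) = 69
Sxx = sum((xi-xbar)^2) = 38
b = Sxy / Sxx = 69/38 ≈ 1.815789
a = 13 - 1.815789 * 6 = 40/19 ≈ 2.105263

2.1053


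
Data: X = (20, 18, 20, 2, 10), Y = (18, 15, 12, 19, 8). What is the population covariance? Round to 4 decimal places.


Cov = (1/n)*sum((xi-xbar)(yi-ybar))
n = 5, xbar = 70/5 = 14, ybar = 72/5 = 14.4
sum((xi-xbar)(yi-ybar)) = -20
Cov = -20 / 5 = -4

-4.0000


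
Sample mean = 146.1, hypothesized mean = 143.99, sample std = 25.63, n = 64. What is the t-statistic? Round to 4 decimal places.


t = (xbar - mu0) / (s/sqrt(n))
xbar - mu0 = 146.1 - 143.99 = 2.11
sqrt(64) = 8
s/sqrt(n) = 25.63 / 8 = 3.20375
t = 2.11 / 3.20375 = 1688/2563 ≈ 0.658603

0.6586


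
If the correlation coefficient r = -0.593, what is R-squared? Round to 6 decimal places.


R^2 = r^2 = (-0.593)^2 = 0.351649

0.351649


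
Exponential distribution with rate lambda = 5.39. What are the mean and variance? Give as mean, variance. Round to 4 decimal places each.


mean = 1/lam, var = 1/lam^2
mean = 1 / 5.39 = 100/539 ≈ 0.185529
lam^2 = 5.39^2 = 29.0521
var = 1 / 29.0521 ≈ 0.034421

0.1855, 0.0344


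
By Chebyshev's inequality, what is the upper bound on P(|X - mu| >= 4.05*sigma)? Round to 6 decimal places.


P <= 1/k^2
k^2 = 4.05^2 = 16.4025
1/k^2 = 1 / 16.4025 = 400/6561 ≈ 0.06096632

0.060966


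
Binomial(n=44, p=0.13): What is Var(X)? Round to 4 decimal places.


Var = n*p*(1-p) = 44 * 0.13 * 0.87 = 4.9764

4.9764


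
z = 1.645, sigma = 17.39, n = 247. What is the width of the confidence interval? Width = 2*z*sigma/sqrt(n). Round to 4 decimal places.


width = 2*z*sigma/sqrt(n)
2*z*sigma = 2 * 1.645 * 17.39 = 57.2131
sqrt(247) ≈ 15.716234
width = 57.2131 / 15.716234 ≈ 3.640382

3.6404


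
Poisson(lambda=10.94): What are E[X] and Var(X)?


E[X] = Var(X) = lambda = 10.94

10.94, 10.94


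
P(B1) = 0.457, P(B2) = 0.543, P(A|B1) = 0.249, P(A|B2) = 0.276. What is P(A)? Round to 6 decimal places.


P(A) = P(A|B1)*P(B1) + P(A|B2)*P(B2)
P(A|B1)*P(B1) = 0.249 * 0.457 = 0.113793
P(A|B2)*P(B2) = 0.276 * 0.543 = 0.149868
P(A) = 0.113793 + 0.149868 = 0.263661

0.263661


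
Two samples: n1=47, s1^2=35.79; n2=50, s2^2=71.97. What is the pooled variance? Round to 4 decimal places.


sp^2 = ((n1-1)*s1^2 + (n2-1)*s2^2)/(n1+n2-2)
(n1-1)*s1^2 = 46 * 35.79 = 1646.34
(n2-1)*s2^2 = 49 * 71.97 = 3526.53
numerator = 1646.34 + 3526.53 = 5172.87
n1+n2-2 = 95
sp^2 = 5172.87 / 95 = 517287/9500 ≈ 54.451263

54.4513


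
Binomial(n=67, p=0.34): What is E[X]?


E[X] = n*p = 67 * 0.34 = 22.78

22.78


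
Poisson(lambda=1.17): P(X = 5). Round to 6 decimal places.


P = e^(-lam) * lam^k / k!
e^(-1.17) ≈ 0.3103669
lam^k = 1.17^5 ≈ 2.192448
k! = 5! = 120
P = 0.3103669 * 2.192448 / 120 ≈ 0.005671

0.005671


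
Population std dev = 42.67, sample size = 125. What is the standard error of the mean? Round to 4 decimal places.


SE = sigma / sqrt(n)
sqrt(125) ≈ 11.180340
SE = 42.67 / 11.180340 ≈ 3.816521

3.8165


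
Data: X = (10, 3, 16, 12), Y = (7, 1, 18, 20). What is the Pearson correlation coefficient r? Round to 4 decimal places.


r = sum((xi-xbar)(yi-ybar)) / sqrt(sum((xi-xbar)^2) * sum((yi-ybar)^2))
n = 4, xbar = 41/4 = 10.25, ybar = 46/4 = 11.5
Sxy = sum((xi-xbar)(yi-ybar)) = 129.5
Sxx = sum((xi-xbar)^2) = 88.75
Syy = sum((yi-ybar)^2) = 245
sqrt(Sxx*Syy) ≈ 147.457621
r = Sxy / sqrt(Sxx*Syy) = 129.5 / 147.457621 ≈ 0.878218

0.8782


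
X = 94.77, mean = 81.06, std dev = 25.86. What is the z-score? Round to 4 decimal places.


z = (X - mu) / sigma
X - mu = 94.77 - 81.06 = 13.71
z = 13.71 / 25.86 = 457/862 ≈ 0.530162

0.5302


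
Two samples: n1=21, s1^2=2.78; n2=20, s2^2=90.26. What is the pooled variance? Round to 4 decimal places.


sp^2 = ((n1-1)*s1^2 + (n2-1)*s2^2)/(n1+n2-2)
(n1-1)*s1^2 = 20 * 2.78 = 55.6
(n2-1)*s2^2 = 19 * 90.26 = 1714.94
numerator = 55.6 + 1714.94 = 1770.54
n1+n2-2 = 39
sp^2 = 1770.54 / 39 = 29509/650 ≈ 45.398462

45.3985


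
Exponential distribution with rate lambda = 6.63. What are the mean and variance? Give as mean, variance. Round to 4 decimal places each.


mean = 1/lam, var = 1/lam^2
mean = 1 / 6.63 = 100/663 ≈ 0.150830
lam^2 = 6.63^2 = 43.9569
var = 1 / 43.9569 ≈ 0.022750

0.1508, 0.0227


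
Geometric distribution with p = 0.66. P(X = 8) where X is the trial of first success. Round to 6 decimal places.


P = (1-p)^(k-1) * p
(1-p)^(k-1) = 0.34^7 ≈ 0.0005252335
P = 0.0005252335 * 0.66 ≈ 0.0003466541

0.000347


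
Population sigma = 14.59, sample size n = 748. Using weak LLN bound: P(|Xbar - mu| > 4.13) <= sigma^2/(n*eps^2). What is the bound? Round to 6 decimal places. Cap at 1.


bound = min(1, sigma^2/(n*eps^2))
sigma^2 = 14.59^2 = 212.8681
n*eps^2 = 748 * 4.13^2 = 748 * 17.0569 = 12758.5612
sigma^2/(n*eps^2) = 212.8681 / 12758.5612 ≈ 0.01668433

0.016684


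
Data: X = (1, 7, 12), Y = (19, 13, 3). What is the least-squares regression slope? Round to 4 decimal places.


b = sum((xi-xbar)(yi-ybar)) / sum((xi-xbar)^2)
n = 3, xbar = 20/3 ≈ 6.666667, ybar = 35/3 ≈ 11.666667
Sxy = sum((xi-xbar)(yi-ybar)) = -262/3 ≈ -87.333333
Sxx = sum((xi-xbar)^2) = 182/3 ≈ 60.666667
b = Sxy / Sxx = -131/91 ≈ -1.439560

-1.4396


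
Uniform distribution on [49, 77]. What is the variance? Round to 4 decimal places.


Var = (b-a)^2 / 12
(b-a)^2 = (77 - 49)^2 = 784
Var = 784/12 ≈ 65.333333

65.3333


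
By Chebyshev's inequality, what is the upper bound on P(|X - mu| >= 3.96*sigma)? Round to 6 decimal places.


P <= 1/k^2
k^2 = 3.96^2 = 15.6816
1/k^2 = 1 / 15.6816 = 625/9801 ≈ 0.06376900

0.063769


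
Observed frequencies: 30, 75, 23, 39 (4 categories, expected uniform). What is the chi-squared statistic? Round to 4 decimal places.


chi2 = sum((O-E)^2/E), E = total/4
total = 167, E = 167/4 = 41.75
(30 - 41.75)^2 / 41.75 = 138.0625 / 41.75 = 2209/668 ≈ 3.306886
(75 - 41.75)^2 / 41.75 = 1105.5625 / 41.75 = 17689/668 ≈ 26.480539
(23 - 41.75)^2 / 41.75 = 351.5625 / 41.75 = 5625/668 ≈ 8.420659
(39 - 41.75)^2 / 41.75 = 7.5625 / 41.75 = 121/668 ≈ 0.181138
chi2 = 6411/167 ≈ 38.389222

38.3892


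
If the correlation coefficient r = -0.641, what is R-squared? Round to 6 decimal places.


R^2 = r^2 = (-0.641)^2 = 0.410881

0.410881


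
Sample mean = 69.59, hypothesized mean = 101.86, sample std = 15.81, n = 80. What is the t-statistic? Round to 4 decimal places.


t = (xbar - mu0) / (s/sqrt(n))
xbar - mu0 = 69.59 - 101.86 = -32.27
sqrt(80) ≈ 8.94427191
s/sqrt(n) = 15.81 / 8.94427191 ≈ 1.76761174
t = -32.27 / 1.76761174 ≈ -18.256272

-18.2563


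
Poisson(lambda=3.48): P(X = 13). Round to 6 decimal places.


P = e^(-lam) * lam^k / k!
e^(-3.48) ≈ 0.03080741
lam^k = 3.48^13 ≈ 10978175.552040
k! = 13! = 6227020800
P = 0.03080741 * 10978175.552040 / 6227020800 ≈ 0.000054

0.000054


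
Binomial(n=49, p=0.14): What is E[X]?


E[X] = n*p = 49 * 0.14 = 6.86

6.86


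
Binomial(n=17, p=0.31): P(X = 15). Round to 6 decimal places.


P = C(n,k) * p^k * (1-p)^(n-k)
C(17,15) = 136
p^k = 0.31^15 ≈ 0.00000002346526
(1-p)^(n-k) = 0.69^2 = 0.4761
P = 136 * 0.00000002346526 * 0.4761 ≈ 0.000002

0.000002


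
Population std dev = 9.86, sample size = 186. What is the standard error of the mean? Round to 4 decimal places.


SE = sigma / sqrt(n)
sqrt(186) ≈ 13.638182
SE = 9.86 / 13.638182 ≈ 0.722970

0.7230


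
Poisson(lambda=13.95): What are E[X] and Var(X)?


E[X] = Var(X) = lambda = 13.95

13.95, 13.95


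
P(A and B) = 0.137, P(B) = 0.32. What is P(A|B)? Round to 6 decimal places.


P(A|B) = P(A and B) / P(B) = 0.137 / 0.32 = 0.428125

0.428125


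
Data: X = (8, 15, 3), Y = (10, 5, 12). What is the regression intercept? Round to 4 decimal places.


a = ybar - b*xbar, where b = sum((xi-xbar)(yi-ybar)) / sum((xi-xbar)^2)
n = 3, xbar = 26/3 ≈ 8.666667, ybar = 27/3 = 9
Sxy = sum((xi-xbar)(yi-ybar)) = -43
Sxx = sum((xi-xbar)^2) = 218/3 ≈ 72.666667
b = Sxy / Sxx = -129/218 ≈ -0.591743
a = 9 - (-0.591743) * 8.666667 = 1540/109 ≈ 14.128440

14.1284


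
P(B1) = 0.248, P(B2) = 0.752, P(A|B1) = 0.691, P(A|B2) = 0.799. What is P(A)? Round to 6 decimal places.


P(A) = P(A|B1)*P(B1) + P(A|B2)*P(B2)
P(A|B1)*P(B1) = 0.691 * 0.248 = 0.171368
P(A|B2)*P(B2) = 0.799 * 0.752 = 0.600848
P(A) = 0.171368 + 0.600848 = 0.772216

0.772216


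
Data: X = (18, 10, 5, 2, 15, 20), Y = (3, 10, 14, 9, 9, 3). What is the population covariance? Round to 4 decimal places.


Cov = (1/n)*sum((xi-xbar)(yi-ybar))
n = 6, xbar = 70/6 = 35/3 ≈ 11.666667, ybar = 48/6 = 8
sum((xi-xbar)(yi-ybar)) = -123
Cov = -123 / 6 = -20.5

-20.5000


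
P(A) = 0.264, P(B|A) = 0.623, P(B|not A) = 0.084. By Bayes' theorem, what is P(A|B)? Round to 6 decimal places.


P(A|B) = P(B|A)*P(A) / P(B), P(B) = P(B|A)*P(A) + P(B|not A)*P(not A)
P(B|A)*P(A) = 0.623 * 0.264 = 0.164472
P(B|not A)*P(not A) = 0.084 * 0.736 = 0.061824
P(B) = 0.164472 + 0.061824 = 0.226296
P(A|B) = 0.164472 / 0.226296 = 979/1347 ≈ 0.72680030

0.726800


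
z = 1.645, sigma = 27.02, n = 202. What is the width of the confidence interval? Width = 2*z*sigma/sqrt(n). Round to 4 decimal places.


width = 2*z*sigma/sqrt(n)
2*z*sigma = 2 * 1.645 * 27.02 = 88.8958
sqrt(202) ≈ 14.212670
width = 88.8958 / 14.212670 ≈ 6.254687

6.2547


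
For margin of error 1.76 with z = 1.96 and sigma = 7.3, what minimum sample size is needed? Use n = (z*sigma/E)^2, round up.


z*sigma/E = 1.96 * 7.3 / 1.76 = 3577/440 ≈ 8.129545
(z*sigma/E)^2 ≈ 66.089509
round up: n = 67

67


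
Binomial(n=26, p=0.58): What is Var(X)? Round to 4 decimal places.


Var = n*p*(1-p) = 26 * 0.58 * 0.42 = 6.3336

6.3336


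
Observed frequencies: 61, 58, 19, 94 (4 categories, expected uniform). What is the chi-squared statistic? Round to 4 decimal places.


chi2 = sum((O-E)^2/E), E = total/4
total = 232, E = 232/4 = 58
(61 - 58)^2 / 58 = 9 / 58 = 9/58 ≈ 0.155172
(58 - 58)^2 / 58 = 0 / 58 = 0
(19 - 58)^2 / 58 = 1521 / 58 = 1521/58 ≈ 26.224138
(94 - 58)^2 / 58 = 1296 / 58 = 648/29 ≈ 22.344828
chi2 = 1413/29 ≈ 48.724138

48.7241


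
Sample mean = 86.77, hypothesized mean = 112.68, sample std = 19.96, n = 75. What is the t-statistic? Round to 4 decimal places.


t = (xbar - mu0) / (s/sqrt(n))
xbar - mu0 = 86.77 - 112.68 = -25.91
sqrt(75) ≈ 8.66025404
s/sqrt(n) = 19.96 / 8.66025404 ≈ 2.30478227
t = -25.91 / 2.30478227 ≈ -11.241843

-11.2418


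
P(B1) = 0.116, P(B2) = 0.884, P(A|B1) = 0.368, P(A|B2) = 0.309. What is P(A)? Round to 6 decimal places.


P(A) = P(A|B1)*P(B1) + P(A|B2)*P(B2)
P(A|B1)*P(B1) = 0.368 * 0.116 = 0.042688
P(A|B2)*P(B2) = 0.309 * 0.884 = 0.273156
P(A) = 0.042688 + 0.273156 = 0.315844

0.315844


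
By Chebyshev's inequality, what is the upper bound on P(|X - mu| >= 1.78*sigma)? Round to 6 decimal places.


P <= 1/k^2
k^2 = 1.78^2 = 3.1684
1/k^2 = 1 / 3.1684 = 2500/7921 ≈ 0.31561672

0.315617


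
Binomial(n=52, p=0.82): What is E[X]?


E[X] = n*p = 52 * 0.82 = 42.64

42.64


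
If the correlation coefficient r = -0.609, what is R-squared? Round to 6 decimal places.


R^2 = r^2 = (-0.609)^2 = 0.370881

0.370881


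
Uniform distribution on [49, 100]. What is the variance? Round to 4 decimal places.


Var = (b-a)^2 / 12
(b-a)^2 = (100 - 49)^2 = 2601
Var = 2601/12 = 216.75

216.7500


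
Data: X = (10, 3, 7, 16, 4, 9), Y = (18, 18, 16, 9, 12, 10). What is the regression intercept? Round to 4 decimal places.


a = ybar - b*xbar, where b = sum((xi-xbar)(yi-ybar)) / sum((xi-xbar)^2)
n = 6, xbar = 49/6 ≈ 8.166667, ybar = 83/6 ≈ 13.833333
Sxy = sum((xi-xbar)(yi-ybar)) = -299/6 ≈ -49.833333
Sxx = sum((xi-xbar)^2) = 665/6 ≈ 110.833333
b = Sxy / Sxx = -299/665 ≈ -0.449624
a = 13.833333 - (-0.449624) * 8.166667 = 1663/95 ≈ 17.505263

17.5053


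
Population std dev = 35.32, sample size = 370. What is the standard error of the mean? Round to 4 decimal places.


SE = sigma / sqrt(n)
sqrt(370) ≈ 19.235384
SE = 35.32 / 19.235384 ≈ 1.836199

1.8362


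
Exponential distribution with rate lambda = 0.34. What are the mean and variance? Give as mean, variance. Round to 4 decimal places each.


mean = 1/lam, var = 1/lam^2
mean = 1 / 0.34 = 50/17 ≈ 2.941176
lam^2 = 0.34^2 = 0.1156
var = 1 / 0.1156 = 2500/289 ≈ 8.650519

2.9412, 8.6505


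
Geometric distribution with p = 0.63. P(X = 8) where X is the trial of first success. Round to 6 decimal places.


P = (1-p)^(k-1) * p
(1-p)^(k-1) = 0.37^7 ≈ 0.0009493188
P = 0.0009493188 * 0.63 ≈ 0.0005980708

0.000598


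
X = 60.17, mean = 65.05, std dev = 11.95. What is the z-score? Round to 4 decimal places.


z = (X - mu) / sigma
X - mu = 60.17 - 65.05 = -4.88
z = -4.88 / 11.95 = -488/1195 ≈ -0.408368

-0.4084


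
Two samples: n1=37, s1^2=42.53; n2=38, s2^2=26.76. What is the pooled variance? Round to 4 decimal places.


sp^2 = ((n1-1)*s1^2 + (n2-1)*s2^2)/(n1+n2-2)
(n1-1)*s1^2 = 36 * 42.53 = 1531.08
(n2-1)*s2^2 = 37 * 26.76 = 990.12
numerator = 1531.08 + 990.12 = 2521.2
n1+n2-2 = 73
sp^2 = 2521.2 / 73 = 12606/365 ≈ 34.536986

34.5370


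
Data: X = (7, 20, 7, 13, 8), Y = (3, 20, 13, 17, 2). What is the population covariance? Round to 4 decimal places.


Cov = (1/n)*sum((xi-xbar)(yi-ybar))
n = 5, xbar = 55/5 = 11, ybar = 55/5 = 11
sum((xi-xbar)(yi-ybar)) = 144
Cov = 144 / 5 = 28.8

28.8000


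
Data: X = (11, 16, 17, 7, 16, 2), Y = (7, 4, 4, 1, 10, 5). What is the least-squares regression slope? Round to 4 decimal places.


b = sum((xi-xbar)(yi-ybar)) / sum((xi-xbar)^2)
n = 6, xbar = 69/6 = 11.5, ybar = 31/6 ≈ 5.166667
Sxy = sum((xi-xbar)(yi-ybar)) = 29.5
Sxx = sum((xi-xbar)^2) = 181.5
b = Sxy / Sxx = 59/363 ≈ 0.162534

0.1625


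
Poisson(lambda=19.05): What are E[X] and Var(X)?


E[X] = Var(X) = lambda = 19.05

19.05, 19.05


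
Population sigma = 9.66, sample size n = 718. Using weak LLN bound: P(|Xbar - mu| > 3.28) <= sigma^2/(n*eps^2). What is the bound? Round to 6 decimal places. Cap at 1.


bound = min(1, sigma^2/(n*eps^2))
sigma^2 = 9.66^2 = 93.3156
n*eps^2 = 718 * 3.28^2 = 718 * 10.7584 = 7724.5312
sigma^2/(n*eps^2) = 93.3156 / 7724.5312 ≈ 0.01208042

0.012080


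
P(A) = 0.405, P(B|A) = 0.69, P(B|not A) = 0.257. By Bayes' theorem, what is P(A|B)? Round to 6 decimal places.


P(A|B) = P(B|A)*P(A) / P(B), P(B) = P(B|A)*P(A) + P(B|not A)*P(not A)
P(B|A)*P(A) = 0.69 * 0.405 = 0.27945
P(B|not A)*P(not A) = 0.257 * 0.595 = 0.152915
P(B) = 0.27945 + 0.152915 = 0.432365
P(A|B) = 0.27945 / 0.432365 ≈ 0.64632891

0.646329


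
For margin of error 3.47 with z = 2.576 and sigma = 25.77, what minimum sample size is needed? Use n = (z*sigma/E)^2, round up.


z*sigma/E = 2.576 * 25.77 / 3.47 ≈ 19.130697
(z*sigma/E)^2 ≈ 365.983583
round up: n = 366

366


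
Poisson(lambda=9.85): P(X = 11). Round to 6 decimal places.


P = e^(-lam) * lam^k / k!
e^(-9.85) ≈ 0.00005274719
lam^k = 9.85^11 ≈ 84683448562.525593
k! = 11! = 39916800
P = 0.00005274719 * 84683448562.525593 / 39916800 ≈ 0.111903

0.111903


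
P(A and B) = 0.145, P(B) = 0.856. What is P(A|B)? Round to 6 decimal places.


P(A|B) = P(A and B) / P(B) = 0.145 / 0.856 = 145/856 ≈ 0.16939252

0.169393


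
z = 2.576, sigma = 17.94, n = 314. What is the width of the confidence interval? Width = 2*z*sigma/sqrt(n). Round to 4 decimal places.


width = 2*z*sigma/sqrt(n)
2*z*sigma = 2 * 2.576 * 17.94 = 92.42688
sqrt(314) ≈ 17.720045
width = 92.42688 / 17.720045 ≈ 5.215951

5.2160


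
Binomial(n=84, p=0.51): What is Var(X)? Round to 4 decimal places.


Var = n*p*(1-p) = 84 * 0.51 * 0.49 = 20.9916

20.9916


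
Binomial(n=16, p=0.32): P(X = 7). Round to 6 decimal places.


P = C(n,k) * p^k * (1-p)^(n-k)
C(16,7) = 11440
p^k = 0.32^7 ≈ 0.0003435974
(1-p)^(n-k) = 0.68^9 ≈ 0.03108710
P = 11440 * 0.0003435974 * 0.03108710 ≈ 0.122196

0.122196


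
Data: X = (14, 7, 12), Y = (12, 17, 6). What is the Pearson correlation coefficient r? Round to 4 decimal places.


r = sum((xi-xbar)(yi-ybar)) / sqrt(sum((xi-xbar)^2) * sum((yi-ybar)^2))
n = 3, xbar = 33/3 = 11, ybar = 35/3 ≈ 11.666667
Sxy = sum((xi-xbar)(yi-ybar)) = -26
Sxx = sum((xi-xbar)^2) = 26
Syy = sum((yi-ybar)^2) = 182/3 ≈ 60.666667
sqrt(Sxx*Syy) ≈ 39.715656
r = Sxy / sqrt(Sxx*Syy) = -26 / 39.715656 ≈ -0.654654

-0.6547


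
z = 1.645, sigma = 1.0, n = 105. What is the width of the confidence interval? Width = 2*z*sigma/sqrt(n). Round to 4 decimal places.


width = 2*z*sigma/sqrt(n)
2*z*sigma = 2 * 1.645 * 1.0 = 3.29
sqrt(105) ≈ 10.246951
width = 3.29 / 10.246951 ≈ 0.321071

0.3211


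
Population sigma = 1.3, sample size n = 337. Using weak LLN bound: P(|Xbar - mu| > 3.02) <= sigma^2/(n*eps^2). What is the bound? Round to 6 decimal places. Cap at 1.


bound = min(1, sigma^2/(n*eps^2))
sigma^2 = 1.3^2 = 1.69
n*eps^2 = 337 * 3.02^2 = 337 * 9.1204 = 3073.5748
sigma^2/(n*eps^2) = 1.69 / 3073.5748 ≈ 0.00054985

0.000550


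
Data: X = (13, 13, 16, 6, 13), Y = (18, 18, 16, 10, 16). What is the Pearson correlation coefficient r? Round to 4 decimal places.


r = sum((xi-xbar)(yi-ybar)) / sqrt(sum((xi-xbar)^2) * sum((yi-ybar)^2))
n = 5, xbar = 61/5 = 12.2, ybar = 78/5 = 15.6
Sxy = sum((xi-xbar)(yi-ybar)) = 40.4
Sxx = sum((xi-xbar)^2) = 54.8
Syy = sum((yi-ybar)^2) = 43.2
sqrt(Sxx*Syy) ≈ 48.655524
r = Sxy / sqrt(Sxx*Syy) = 40.4 / 48.655524 ≈ 0.830327

0.8303


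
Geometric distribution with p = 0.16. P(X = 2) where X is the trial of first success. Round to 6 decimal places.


P = (1-p)^(k-1) * p
(1-p)^(k-1) = 0.84^1 = 0.84
P = 0.84 * 0.16 = 0.1344

0.134400


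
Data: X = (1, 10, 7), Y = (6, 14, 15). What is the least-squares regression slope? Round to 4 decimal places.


b = sum((xi-xbar)(yi-ybar)) / sum((xi-xbar)^2)
n = 3, xbar = 18/3 = 6, ybar = 35/3 ≈ 11.666667
Sxy = sum((xi-xbar)(yi-ybar)) = 41
Sxx = sum((xi-xbar)^2) = 42
b = Sxy / Sxx = 41/42 ≈ 0.976190

0.9762


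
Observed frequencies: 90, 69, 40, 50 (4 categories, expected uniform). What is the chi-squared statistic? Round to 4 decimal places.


chi2 = sum((O-E)^2/E), E = total/4
total = 249, E = 249/4 = 62.25
(90 - 62.25)^2 / 62.25 = 770.0625 / 62.25 = 4107/332 ≈ 12.370482
(69 - 62.25)^2 / 62.25 = 45.5625 / 62.25 = 243/332 ≈ 0.731928
(40 - 62.25)^2 / 62.25 = 495.0625 / 62.25 = 7921/996 ≈ 7.952811
(50 - 62.25)^2 / 62.25 = 150.0625 / 62.25 = 2401/996 ≈ 2.410643
chi2 = 5843/249 ≈ 23.465863

23.4659


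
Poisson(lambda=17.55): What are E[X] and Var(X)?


E[X] = Var(X) = lambda = 17.55

17.55, 17.55


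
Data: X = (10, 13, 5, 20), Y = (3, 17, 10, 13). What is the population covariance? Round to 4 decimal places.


Cov = (1/n)*sum((xi-xbar)(yi-ybar))
n = 4, xbar = 48/4 = 12, ybar = 43/4 = 10.75
sum((xi-xbar)(yi-ybar)) = 45
Cov = 45 / 4 = 11.25

11.2500


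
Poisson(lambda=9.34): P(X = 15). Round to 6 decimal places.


P = e^(-lam) * lam^k / k!
e^(-9.34) ≈ 0.00008783944
lam^k = 9.34^15 ≈ 359089861475564.358077
k! = 15! = 1307674368000
P = 0.00008783944 * 359089861475564.358077 / 1307674368000 ≈ 0.024121

0.024121


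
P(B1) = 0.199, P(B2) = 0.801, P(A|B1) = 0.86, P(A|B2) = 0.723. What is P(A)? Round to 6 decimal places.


P(A) = P(A|B1)*P(B1) + P(A|B2)*P(B2)
P(A|B1)*P(B1) = 0.86 * 0.199 = 0.17114
P(A|B2)*P(B2) = 0.723 * 0.801 = 0.579123
P(A) = 0.17114 + 0.579123 = 0.750263

0.750263


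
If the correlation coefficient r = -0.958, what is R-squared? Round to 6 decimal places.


R^2 = r^2 = (-0.958)^2 = 0.917764

0.917764


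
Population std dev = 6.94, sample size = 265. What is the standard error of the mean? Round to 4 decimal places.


SE = sigma / sqrt(n)
sqrt(265) ≈ 16.278821
SE = 6.94 / 16.278821 ≈ 0.426321

0.4263


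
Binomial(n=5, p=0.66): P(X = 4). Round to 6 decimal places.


P = C(n,k) * p^k * (1-p)^(n-k)
C(5,4) = 5
p^k = 0.66^4 ≈ 0.1897474
(1-p)^(n-k) = 0.34^1 = 0.34
P = 5 * 0.1897474 * 0.34 ≈ 0.322571

0.322571


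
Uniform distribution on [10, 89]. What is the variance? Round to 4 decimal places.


Var = (b-a)^2 / 12
(b-a)^2 = (89 - 10)^2 = 6241
Var = 6241/12 ≈ 520.083333

520.0833


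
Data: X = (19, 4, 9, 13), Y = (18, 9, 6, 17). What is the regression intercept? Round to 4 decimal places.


a = ybar - b*xbar, where b = sum((xi-xbar)(yi-ybar)) / sum((xi-xbar)^2)
n = 4, xbar = 45/4 = 11.25, ybar = 50/4 = 12.5
Sxy = sum((xi-xbar)(yi-ybar)) = 90.5
Sxx = sum((xi-xbar)^2) = 120.75
b = Sxy / Sxx = 362/483 ≈ 0.749482
a = 12.5 - 0.749482 * 11.25 = 655/161 ≈ 4.068323

4.0683


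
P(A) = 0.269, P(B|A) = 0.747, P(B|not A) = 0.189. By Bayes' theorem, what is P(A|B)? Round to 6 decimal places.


P(A|B) = P(B|A)*P(A) / P(B), P(B) = P(B|A)*P(A) + P(B|not A)*P(not A)
P(B|A)*P(A) = 0.747 * 0.269 = 0.200943
P(B|not A)*P(not A) = 0.189 * 0.731 = 0.138159
P(B) = 0.200943 + 0.138159 = 0.339102
P(A|B) = 0.200943 / 0.339102 ≈ 0.59257392

0.592574


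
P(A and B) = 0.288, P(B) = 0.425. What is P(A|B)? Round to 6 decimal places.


P(A|B) = P(A and B) / P(B) = 0.288 / 0.425 = 288/425 ≈ 0.67764706

0.677647


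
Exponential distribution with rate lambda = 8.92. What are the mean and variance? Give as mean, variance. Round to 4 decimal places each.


mean = 1/lam, var = 1/lam^2
mean = 1 / 8.92 = 25/223 ≈ 0.112108
lam^2 = 8.92^2 = 79.5664
var = 1 / 79.5664 ≈ 0.012568

0.1121, 0.0126


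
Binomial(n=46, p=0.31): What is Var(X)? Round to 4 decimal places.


Var = n*p*(1-p) = 46 * 0.31 * 0.69 = 9.8394

9.8394


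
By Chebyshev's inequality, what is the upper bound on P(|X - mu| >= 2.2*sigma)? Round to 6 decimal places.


P <= 1/k^2
k^2 = 2.2^2 = 4.84
1/k^2 = 1 / 4.84 = 25/121 ≈ 0.20661157

0.206612


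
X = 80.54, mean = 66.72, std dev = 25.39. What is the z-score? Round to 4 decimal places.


z = (X - mu) / sigma
X - mu = 80.54 - 66.72 = 13.82
z = 13.82 / 25.39 = 1382/2539 ≈ 0.544309

0.5443


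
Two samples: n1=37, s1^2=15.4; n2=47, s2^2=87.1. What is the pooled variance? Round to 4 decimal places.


sp^2 = ((n1-1)*s1^2 + (n2-1)*s2^2)/(n1+n2-2)
(n1-1)*s1^2 = 36 * 15.4 = 554.4
(n2-1)*s2^2 = 46 * 87.1 = 4006.6
numerator = 554.4 + 4006.6 = 4561
n1+n2-2 = 82
sp^2 = 4561 / 82 = 4561/82 ≈ 55.621951

55.6220


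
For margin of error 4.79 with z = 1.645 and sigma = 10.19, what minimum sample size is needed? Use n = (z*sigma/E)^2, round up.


z*sigma/E = 1.645 * 10.19 / 4.79 ≈ 3.499489
(z*sigma/E)^2 ≈ 12.246420
round up: n = 13

13


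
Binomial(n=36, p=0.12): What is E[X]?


E[X] = n*p = 36 * 0.12 = 4.32

4.32


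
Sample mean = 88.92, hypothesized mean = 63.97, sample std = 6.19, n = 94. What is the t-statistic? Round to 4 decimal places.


t = (xbar - mu0) / (s/sqrt(n))
xbar - mu0 = 88.92 - 63.97 = 24.95
sqrt(94) ≈ 9.69535971
s/sqrt(n) = 6.19 / 9.69535971 ≈ 0.63844975
t = 24.95 / 0.63844975 ≈ 39.079035

39.0790


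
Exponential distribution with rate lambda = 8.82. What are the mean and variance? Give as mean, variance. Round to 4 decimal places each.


mean = 1/lam, var = 1/lam^2
mean = 1 / 8.82 = 50/441 ≈ 0.113379
lam^2 = 8.82^2 = 77.7924
var = 1 / 77.7924 ≈ 0.012855

0.1134, 0.0129
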